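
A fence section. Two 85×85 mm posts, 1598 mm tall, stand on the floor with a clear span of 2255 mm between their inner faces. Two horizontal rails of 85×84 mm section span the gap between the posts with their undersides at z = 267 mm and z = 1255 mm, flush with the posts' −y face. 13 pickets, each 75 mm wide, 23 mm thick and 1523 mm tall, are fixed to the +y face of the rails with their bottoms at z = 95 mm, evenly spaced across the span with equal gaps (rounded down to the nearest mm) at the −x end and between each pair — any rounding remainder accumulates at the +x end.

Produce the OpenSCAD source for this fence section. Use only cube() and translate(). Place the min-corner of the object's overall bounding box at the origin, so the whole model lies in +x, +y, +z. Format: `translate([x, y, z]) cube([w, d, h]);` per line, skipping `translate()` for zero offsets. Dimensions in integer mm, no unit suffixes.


cube([85, 85, 1598]);
translate([2340, 0, 0]) cube([85, 85, 1598]);
translate([85, 0, 267]) cube([2255, 85, 84]);
translate([85, 0, 1255]) cube([2255, 85, 84]);
translate([176, 85, 95]) cube([75, 23, 1523]);
translate([342, 85, 95]) cube([75, 23, 1523]);
translate([508, 85, 95]) cube([75, 23, 1523]);
translate([674, 85, 95]) cube([75, 23, 1523]);
translate([840, 85, 95]) cube([75, 23, 1523]);
translate([1006, 85, 95]) cube([75, 23, 1523]);
translate([1172, 85, 95]) cube([75, 23, 1523]);
translate([1338, 85, 95]) cube([75, 23, 1523]);
translate([1504, 85, 95]) cube([75, 23, 1523]);
translate([1670, 85, 95]) cube([75, 23, 1523]);
translate([1836, 85, 95]) cube([75, 23, 1523]);
translate([2002, 85, 95]) cube([75, 23, 1523]);
translate([2168, 85, 95]) cube([75, 23, 1523]);


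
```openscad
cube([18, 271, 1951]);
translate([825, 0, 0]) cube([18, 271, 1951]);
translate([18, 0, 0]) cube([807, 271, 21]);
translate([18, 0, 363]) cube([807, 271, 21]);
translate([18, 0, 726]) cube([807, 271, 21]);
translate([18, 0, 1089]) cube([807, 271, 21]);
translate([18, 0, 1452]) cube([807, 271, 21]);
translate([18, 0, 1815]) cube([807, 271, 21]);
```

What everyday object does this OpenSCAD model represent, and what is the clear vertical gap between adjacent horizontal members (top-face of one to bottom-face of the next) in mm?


A bookshelf. The clear shelf gap is 342 mm.

Two tall side panels with 6 horizontal boards between them — a bookshelf. The first two shelf undersides are at z = 0 and z = 363; with shelf thickness 21, the clear gap is 363 − 0 − 21 = 342 mm.


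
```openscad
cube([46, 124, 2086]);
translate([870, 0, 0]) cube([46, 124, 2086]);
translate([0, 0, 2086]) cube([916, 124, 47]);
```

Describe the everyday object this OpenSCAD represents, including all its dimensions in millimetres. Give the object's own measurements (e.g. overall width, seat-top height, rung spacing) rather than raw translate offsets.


A door frame. The clear opening is 824 mm wide and 2086 mm high. Two 46 mm wide jambs, 124 mm deep, stand either side of the opening from the floor to the top of the opening. A 47 mm thick head sits across the top of both jambs, spanning the full outside width of the frame.


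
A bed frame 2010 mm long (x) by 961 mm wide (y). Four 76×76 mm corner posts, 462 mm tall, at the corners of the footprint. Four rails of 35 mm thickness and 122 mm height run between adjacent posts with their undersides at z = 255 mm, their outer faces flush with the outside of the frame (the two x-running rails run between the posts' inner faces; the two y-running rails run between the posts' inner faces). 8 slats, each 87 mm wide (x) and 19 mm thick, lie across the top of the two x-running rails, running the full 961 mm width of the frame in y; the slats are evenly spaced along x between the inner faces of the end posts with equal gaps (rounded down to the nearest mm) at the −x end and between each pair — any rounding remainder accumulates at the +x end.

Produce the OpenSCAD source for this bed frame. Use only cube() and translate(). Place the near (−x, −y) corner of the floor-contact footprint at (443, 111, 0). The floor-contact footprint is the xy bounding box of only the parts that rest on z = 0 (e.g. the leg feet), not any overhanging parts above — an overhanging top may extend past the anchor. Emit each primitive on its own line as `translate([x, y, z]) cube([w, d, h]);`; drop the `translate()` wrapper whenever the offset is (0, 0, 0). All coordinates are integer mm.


// slat z = rail_z + rail_h = 255 + 122 = 377
// slat gap = ⌊(1858 − 8·87) / 9⌋ = 129
translate([443, 111, 0]) cube([76, 76, 462]);
translate([443, 996, 0]) cube([76, 76, 462]);
translate([2377, 111, 0]) cube([76, 76, 462]);
translate([2377, 996, 0]) cube([76, 76, 462]);
translate([519, 111, 255]) cube([1858, 35, 122]);
translate([519, 1037, 255]) cube([1858, 35, 122]);
translate([443, 187, 255]) cube([35, 809, 122]);
translate([2418, 187, 255]) cube([35, 809, 122]);
translate([648, 111, 377]) cube([87, 961, 19]);
translate([864, 111, 377]) cube([87, 961, 19]);
translate([1080, 111, 377]) cube([87, 961, 19]);
translate([1296, 111, 377]) cube([87, 961, 19]);
translate([1512, 111, 377]) cube([87, 961, 19]);
translate([1728, 111, 377]) cube([87, 961, 19]);
translate([1944, 111, 377]) cube([87, 961, 19]);
translate([2160, 111, 377]) cube([87, 961, 19]);


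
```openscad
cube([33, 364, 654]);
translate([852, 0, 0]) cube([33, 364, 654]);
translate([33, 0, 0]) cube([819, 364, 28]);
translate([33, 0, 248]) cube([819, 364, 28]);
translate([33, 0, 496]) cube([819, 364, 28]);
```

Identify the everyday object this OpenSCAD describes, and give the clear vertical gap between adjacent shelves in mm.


A bookshelf. The clear shelf gap is 220 mm.

Two tall side panels with 3 horizontal boards between them — a bookshelf. The first two shelf undersides are at z = 0 and z = 248; with shelf thickness 28, the clear gap is 248 − 0 − 28 = 220 mm.


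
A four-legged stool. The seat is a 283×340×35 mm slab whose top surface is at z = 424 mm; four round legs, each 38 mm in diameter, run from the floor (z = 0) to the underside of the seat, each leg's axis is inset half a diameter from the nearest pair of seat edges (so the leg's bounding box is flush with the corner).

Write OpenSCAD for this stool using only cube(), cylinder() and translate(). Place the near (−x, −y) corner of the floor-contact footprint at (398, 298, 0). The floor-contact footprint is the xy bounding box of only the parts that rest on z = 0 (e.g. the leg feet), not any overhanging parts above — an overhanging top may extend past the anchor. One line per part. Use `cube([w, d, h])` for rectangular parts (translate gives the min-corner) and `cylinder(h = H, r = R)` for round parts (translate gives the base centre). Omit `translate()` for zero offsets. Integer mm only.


translate([398, 298, 389]) cube([283, 340, 35]);
translate([417, 317, 0]) cylinder(h = 389, r = 19);
translate([662, 317, 0]) cylinder(h = 389, r = 19);
translate([417, 619, 0]) cylinder(h = 389, r = 19);
translate([662, 619, 0]) cylinder(h = 389, r = 19);


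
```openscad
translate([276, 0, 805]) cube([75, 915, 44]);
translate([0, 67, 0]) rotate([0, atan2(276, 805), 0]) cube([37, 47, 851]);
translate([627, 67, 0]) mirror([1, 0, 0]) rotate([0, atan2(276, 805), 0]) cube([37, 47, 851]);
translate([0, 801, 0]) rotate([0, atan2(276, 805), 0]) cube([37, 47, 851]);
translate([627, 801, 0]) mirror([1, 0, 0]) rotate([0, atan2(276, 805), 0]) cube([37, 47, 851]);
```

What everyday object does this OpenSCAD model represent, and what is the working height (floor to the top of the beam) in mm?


A sawhorse. The overall height is 849 mm.

A beam across two mirrored pairs of raked legs — a sawhorse. The beam's underside is at z = 805 (matching the legs' vertical rise in atan2(276, 805)) and the beam is 44 mm tall, so its top is at 805 + 44 = 849 mm. The raked legs top out at the beam's underside, so that is the highest point.


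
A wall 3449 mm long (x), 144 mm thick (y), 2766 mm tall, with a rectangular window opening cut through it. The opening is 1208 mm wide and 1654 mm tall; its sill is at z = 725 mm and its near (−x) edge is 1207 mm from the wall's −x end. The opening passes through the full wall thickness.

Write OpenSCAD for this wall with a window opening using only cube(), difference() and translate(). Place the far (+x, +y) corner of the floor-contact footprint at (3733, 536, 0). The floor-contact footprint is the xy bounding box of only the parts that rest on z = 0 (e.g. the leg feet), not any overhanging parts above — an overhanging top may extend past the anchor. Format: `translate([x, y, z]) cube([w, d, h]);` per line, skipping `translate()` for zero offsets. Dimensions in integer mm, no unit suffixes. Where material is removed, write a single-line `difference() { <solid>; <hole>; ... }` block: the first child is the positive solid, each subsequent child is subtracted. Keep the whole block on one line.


difference() { translate([284, 392, 0]) cube([3449, 144, 2766]); translate([1491, 392, 725]) cube([1208, 144, 1654]); }


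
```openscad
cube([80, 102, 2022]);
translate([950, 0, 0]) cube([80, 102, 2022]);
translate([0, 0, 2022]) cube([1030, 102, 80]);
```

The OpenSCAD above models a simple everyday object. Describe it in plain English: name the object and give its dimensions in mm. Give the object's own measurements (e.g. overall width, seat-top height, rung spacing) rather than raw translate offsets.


A door frame. The clear opening is 870 mm wide and 2022 mm high. Two 80 mm wide jambs, 102 mm deep, stand either side of the opening from the floor to the top of the opening. A 80 mm thick head sits across the top of both jambs, spanning the full outside width of the frame.


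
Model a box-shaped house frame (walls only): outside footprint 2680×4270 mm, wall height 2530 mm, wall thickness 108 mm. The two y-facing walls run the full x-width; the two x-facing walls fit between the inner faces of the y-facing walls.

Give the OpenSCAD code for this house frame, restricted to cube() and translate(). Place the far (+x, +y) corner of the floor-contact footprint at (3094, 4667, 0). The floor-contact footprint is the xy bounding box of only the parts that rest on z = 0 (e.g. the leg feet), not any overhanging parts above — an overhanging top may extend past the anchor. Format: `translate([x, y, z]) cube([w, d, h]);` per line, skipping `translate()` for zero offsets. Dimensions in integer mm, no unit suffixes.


translate([414, 397, 0]) cube([2680, 108, 2530]);
translate([414, 4559, 0]) cube([2680, 108, 2530]);
translate([414, 505, 0]) cube([108, 4054, 2530]);
translate([2986, 505, 0]) cube([108, 4054, 2530]);


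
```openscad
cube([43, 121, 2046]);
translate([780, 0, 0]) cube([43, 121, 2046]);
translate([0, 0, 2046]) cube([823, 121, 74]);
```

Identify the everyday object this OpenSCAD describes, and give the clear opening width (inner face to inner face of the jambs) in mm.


A door frame. The clear opening width is 737 mm.

Two 2046 mm tall posts with a header on top — a door frame. The left jamb is 43 mm wide at x = 0; the right jamb starts at x = 780. The clear opening is 780 − 43 = 737 mm.


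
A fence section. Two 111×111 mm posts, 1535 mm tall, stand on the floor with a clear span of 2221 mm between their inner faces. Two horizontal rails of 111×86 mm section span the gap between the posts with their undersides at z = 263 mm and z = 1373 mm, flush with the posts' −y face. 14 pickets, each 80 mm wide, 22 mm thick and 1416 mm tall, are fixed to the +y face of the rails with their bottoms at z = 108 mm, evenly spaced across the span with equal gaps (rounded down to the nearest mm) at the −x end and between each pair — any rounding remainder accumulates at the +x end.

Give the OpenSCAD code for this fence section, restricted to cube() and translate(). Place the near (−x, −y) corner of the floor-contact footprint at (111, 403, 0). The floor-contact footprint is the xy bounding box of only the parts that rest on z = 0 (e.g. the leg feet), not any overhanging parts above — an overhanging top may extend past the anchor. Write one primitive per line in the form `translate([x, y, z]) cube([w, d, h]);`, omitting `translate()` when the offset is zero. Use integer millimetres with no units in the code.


translate([111, 403, 0]) cube([111, 111, 1535]);
translate([2443, 403, 0]) cube([111, 111, 1535]);
translate([222, 403, 263]) cube([2221, 111, 86]);
translate([222, 403, 1373]) cube([2221, 111, 86]);
translate([295, 514, 108]) cube([80, 22, 1416]);
translate([448, 514, 108]) cube([80, 22, 1416]);
translate([601, 514, 108]) cube([80, 22, 1416]);
translate([754, 514, 108]) cube([80, 22, 1416]);
translate([907, 514, 108]) cube([80, 22, 1416]);
translate([1060, 514, 108]) cube([80, 22, 1416]);
translate([1213, 514, 108]) cube([80, 22, 1416]);
translate([1366, 514, 108]) cube([80, 22, 1416]);
translate([1519, 514, 108]) cube([80, 22, 1416]);
translate([1672, 514, 108]) cube([80, 22, 1416]);
translate([1825, 514, 108]) cube([80, 22, 1416]);
translate([1978, 514, 108]) cube([80, 22, 1416]);
translate([2131, 514, 108]) cube([80, 22, 1416]);
translate([2284, 514, 108]) cube([80, 22, 1416]);


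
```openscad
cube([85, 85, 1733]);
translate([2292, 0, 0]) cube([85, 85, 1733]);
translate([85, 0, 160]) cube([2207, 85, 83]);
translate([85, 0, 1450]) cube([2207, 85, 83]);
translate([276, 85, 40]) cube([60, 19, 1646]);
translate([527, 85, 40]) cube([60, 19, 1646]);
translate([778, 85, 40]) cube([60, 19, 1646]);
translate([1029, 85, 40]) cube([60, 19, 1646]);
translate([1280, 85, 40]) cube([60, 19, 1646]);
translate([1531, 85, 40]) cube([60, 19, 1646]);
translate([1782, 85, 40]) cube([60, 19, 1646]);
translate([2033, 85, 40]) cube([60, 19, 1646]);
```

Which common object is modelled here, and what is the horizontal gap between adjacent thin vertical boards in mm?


A fence section. The picket gap is 191 mm.

Two posts, two rails, 8 pickets — a fence section. Span 2207 mm holds 8 pickets of 60 mm with 9 equal gaps: ⌊(2207 − 8·60) / 9⌋ = 191 mm.


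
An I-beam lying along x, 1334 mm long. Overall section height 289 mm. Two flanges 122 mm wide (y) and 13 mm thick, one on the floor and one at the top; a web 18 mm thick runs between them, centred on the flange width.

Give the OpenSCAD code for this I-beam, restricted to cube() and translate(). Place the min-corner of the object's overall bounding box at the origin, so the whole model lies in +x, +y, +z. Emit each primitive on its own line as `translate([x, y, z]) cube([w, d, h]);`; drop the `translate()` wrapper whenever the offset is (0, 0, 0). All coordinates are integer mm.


cube([1334, 122, 13]);
translate([0, 52, 13]) cube([1334, 18, 263]);
translate([0, 0, 276]) cube([1334, 122, 13]);


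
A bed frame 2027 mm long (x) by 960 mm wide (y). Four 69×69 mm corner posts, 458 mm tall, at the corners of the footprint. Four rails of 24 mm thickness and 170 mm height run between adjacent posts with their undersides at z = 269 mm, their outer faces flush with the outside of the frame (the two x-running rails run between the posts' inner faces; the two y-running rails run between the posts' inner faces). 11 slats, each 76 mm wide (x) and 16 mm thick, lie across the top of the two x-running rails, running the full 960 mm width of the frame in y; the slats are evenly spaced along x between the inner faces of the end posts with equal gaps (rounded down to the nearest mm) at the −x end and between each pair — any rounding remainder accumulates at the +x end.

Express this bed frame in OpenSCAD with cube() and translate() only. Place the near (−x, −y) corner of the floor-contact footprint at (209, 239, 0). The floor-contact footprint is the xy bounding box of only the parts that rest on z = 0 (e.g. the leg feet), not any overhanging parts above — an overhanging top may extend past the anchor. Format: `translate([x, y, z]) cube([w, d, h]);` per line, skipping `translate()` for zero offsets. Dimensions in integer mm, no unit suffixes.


translate([209, 239, 0]) cube([69, 69, 458]);
translate([209, 1130, 0]) cube([69, 69, 458]);
translate([2167, 239, 0]) cube([69, 69, 458]);
translate([2167, 1130, 0]) cube([69, 69, 458]);
translate([278, 239, 269]) cube([1889, 24, 170]);
translate([278, 1175, 269]) cube([1889, 24, 170]);
translate([209, 308, 269]) cube([24, 822, 170]);
translate([2212, 308, 269]) cube([24, 822, 170]);
translate([365, 239, 439]) cube([76, 960, 16]);
translate([528, 239, 439]) cube([76, 960, 16]);
translate([691, 239, 439]) cube([76, 960, 16]);
translate([854, 239, 439]) cube([76, 960, 16]);
translate([1017, 239, 439]) cube([76, 960, 16]);
translate([1180, 239, 439]) cube([76, 960, 16]);
translate([1343, 239, 439]) cube([76, 960, 16]);
translate([1506, 239, 439]) cube([76, 960, 16]);
translate([1669, 239, 439]) cube([76, 960, 16]);
translate([1832, 239, 439]) cube([76, 960, 16]);
translate([1995, 239, 439]) cube([76, 960, 16]);


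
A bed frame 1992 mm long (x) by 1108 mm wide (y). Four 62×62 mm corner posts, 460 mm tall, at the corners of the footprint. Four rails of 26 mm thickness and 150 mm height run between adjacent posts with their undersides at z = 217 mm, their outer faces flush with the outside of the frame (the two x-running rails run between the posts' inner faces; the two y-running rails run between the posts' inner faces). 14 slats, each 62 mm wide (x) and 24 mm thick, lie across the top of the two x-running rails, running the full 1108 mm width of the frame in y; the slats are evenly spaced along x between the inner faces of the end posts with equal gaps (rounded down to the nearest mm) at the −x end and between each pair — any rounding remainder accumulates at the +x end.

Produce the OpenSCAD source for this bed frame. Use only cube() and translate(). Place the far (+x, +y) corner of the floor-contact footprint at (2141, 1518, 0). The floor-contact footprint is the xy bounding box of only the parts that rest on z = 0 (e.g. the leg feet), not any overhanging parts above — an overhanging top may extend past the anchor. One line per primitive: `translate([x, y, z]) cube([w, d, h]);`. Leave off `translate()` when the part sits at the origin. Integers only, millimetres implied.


translate([149, 410, 0]) cube([62, 62, 460]);
translate([149, 1456, 0]) cube([62, 62, 460]);
translate([2079, 410, 0]) cube([62, 62, 460]);
translate([2079, 1456, 0]) cube([62, 62, 460]);
translate([211, 410, 217]) cube([1868, 26, 150]);
translate([211, 1492, 217]) cube([1868, 26, 150]);
translate([149, 472, 217]) cube([26, 984, 150]);
translate([2115, 472, 217]) cube([26, 984, 150]);
translate([277, 410, 367]) cube([62, 1108, 24]);
translate([405, 410, 367]) cube([62, 1108, 24]);
translate([533, 410, 367]) cube([62, 1108, 24]);
translate([661, 410, 367]) cube([62, 1108, 24]);
translate([789, 410, 367]) cube([62, 1108, 24]);
translate([917, 410, 367]) cube([62, 1108, 24]);
translate([1045, 410, 367]) cube([62, 1108, 24]);
translate([1173, 410, 367]) cube([62, 1108, 24]);
translate([1301, 410, 367]) cube([62, 1108, 24]);
translate([1429, 410, 367]) cube([62, 1108, 24]);
translate([1557, 410, 367]) cube([62, 1108, 24]);
translate([1685, 410, 367]) cube([62, 1108, 24]);
translate([1813, 410, 367]) cube([62, 1108, 24]);
translate([1941, 410, 367]) cube([62, 1108, 24]);


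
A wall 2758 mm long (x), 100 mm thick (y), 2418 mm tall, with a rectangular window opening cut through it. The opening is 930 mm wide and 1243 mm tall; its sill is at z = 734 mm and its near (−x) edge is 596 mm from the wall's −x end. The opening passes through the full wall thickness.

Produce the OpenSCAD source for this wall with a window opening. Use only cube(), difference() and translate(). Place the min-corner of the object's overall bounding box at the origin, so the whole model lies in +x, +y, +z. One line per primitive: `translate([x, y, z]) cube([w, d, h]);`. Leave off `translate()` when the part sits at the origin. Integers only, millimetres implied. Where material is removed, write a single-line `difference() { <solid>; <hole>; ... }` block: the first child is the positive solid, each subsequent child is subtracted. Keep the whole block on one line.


difference() { cube([2758, 100, 2418]); translate([596, 0, 734]) cube([930, 100, 1243]); }


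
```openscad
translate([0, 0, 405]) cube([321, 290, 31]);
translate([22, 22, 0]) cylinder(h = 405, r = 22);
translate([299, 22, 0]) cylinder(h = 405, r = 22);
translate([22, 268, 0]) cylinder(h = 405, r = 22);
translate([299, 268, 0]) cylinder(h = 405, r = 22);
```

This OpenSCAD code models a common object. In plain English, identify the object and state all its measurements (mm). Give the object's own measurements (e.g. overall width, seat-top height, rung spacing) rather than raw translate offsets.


A simple wooden stool: a rectangular seat 321 mm (x) by 290 mm (y), 31 mm thick, top face at z = 436 mm, on four round legs, each 44 mm in diameter. The legs rest on z = 0, each leg's axis is inset half a diameter from the nearest pair of seat edges (so the leg's bounding box is flush with the corner).


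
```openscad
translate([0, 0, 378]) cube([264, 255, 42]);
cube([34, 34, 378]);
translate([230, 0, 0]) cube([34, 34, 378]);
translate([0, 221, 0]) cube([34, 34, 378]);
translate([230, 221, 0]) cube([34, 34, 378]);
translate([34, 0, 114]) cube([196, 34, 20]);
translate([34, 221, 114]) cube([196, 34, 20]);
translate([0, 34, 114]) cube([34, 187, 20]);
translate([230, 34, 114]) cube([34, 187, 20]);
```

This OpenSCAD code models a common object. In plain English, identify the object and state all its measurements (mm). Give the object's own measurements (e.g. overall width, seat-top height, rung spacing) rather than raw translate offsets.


A four-legged stool. The seat is a 264×255×42 mm slab whose top surface is at z = 420 mm; four square legs, each 34×34 mm in cross-section, run from the floor (z = 0) to the underside of the seat, each flush with a corner of the seat. Four stretchers, 34 mm wide and 20 mm tall, connect adjacent legs with their undersides at z = 114 mm, each running between the inner faces of the legs it joins and aligned with the legs' outer faces on the other axis.


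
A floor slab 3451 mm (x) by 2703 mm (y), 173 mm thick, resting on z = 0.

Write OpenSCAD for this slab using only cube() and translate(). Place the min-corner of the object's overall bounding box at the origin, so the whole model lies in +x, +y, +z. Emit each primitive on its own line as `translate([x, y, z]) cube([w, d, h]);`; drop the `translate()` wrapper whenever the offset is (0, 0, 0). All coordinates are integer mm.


cube([3451, 2703, 173]);


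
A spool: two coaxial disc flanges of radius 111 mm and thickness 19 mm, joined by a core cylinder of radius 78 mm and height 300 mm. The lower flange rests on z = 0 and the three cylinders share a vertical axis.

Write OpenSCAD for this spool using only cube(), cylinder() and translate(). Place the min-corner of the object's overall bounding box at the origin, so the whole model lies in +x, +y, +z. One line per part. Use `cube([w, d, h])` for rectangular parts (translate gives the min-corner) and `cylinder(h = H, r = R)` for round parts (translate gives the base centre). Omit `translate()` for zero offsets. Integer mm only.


translate([111, 111, 0]) cylinder(h = 19, r = 111);
translate([111, 111, 19]) cylinder(h = 300, r = 78);
translate([111, 111, 319]) cylinder(h = 19, r = 111);


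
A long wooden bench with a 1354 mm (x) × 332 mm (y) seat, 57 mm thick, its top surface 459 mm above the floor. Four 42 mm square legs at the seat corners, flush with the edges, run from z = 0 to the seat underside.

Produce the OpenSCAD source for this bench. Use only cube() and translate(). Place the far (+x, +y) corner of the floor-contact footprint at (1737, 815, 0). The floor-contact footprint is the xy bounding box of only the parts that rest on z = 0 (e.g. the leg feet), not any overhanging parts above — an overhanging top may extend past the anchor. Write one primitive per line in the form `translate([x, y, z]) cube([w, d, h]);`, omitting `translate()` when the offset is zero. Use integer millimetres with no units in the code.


translate([383, 483, 402]) cube([1354, 332, 57]);
translate([383, 483, 0]) cube([42, 42, 402]);
translate([383, 773, 0]) cube([42, 42, 402]);
translate([1695, 483, 0]) cube([42, 42, 402]);
translate([1695, 773, 0]) cube([42, 42, 402]);


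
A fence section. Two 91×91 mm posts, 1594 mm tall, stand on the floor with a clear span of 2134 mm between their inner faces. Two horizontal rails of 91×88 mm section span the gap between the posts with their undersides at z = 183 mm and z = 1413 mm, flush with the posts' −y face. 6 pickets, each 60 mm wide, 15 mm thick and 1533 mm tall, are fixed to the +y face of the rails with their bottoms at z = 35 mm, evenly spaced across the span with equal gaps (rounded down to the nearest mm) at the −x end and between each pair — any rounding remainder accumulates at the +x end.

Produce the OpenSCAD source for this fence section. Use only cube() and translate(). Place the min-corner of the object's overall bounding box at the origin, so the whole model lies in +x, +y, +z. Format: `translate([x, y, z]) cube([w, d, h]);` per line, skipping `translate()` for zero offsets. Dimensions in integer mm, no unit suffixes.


cube([91, 91, 1594]);
translate([2225, 0, 0]) cube([91, 91, 1594]);
translate([91, 0, 183]) cube([2134, 91, 88]);
translate([91, 0, 1413]) cube([2134, 91, 88]);
translate([344, 91, 35]) cube([60, 15, 1533]);
translate([657, 91, 35]) cube([60, 15, 1533]);
translate([970, 91, 35]) cube([60, 15, 1533]);
translate([1283, 91, 35]) cube([60, 15, 1533]);
translate([1596, 91, 35]) cube([60, 15, 1533]);
translate([1909, 91, 35]) cube([60, 15, 1533]);


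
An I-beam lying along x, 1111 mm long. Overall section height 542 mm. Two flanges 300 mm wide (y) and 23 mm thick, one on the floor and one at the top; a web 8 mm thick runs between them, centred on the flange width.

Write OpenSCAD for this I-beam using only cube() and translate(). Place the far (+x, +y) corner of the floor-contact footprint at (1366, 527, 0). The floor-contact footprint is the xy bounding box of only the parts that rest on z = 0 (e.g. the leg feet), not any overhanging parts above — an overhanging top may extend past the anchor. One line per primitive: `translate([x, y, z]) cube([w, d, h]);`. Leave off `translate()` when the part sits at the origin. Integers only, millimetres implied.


translate([255, 227, 0]) cube([1111, 300, 23]);
translate([255, 373, 23]) cube([1111, 8, 496]);
translate([255, 227, 519]) cube([1111, 300, 23]);


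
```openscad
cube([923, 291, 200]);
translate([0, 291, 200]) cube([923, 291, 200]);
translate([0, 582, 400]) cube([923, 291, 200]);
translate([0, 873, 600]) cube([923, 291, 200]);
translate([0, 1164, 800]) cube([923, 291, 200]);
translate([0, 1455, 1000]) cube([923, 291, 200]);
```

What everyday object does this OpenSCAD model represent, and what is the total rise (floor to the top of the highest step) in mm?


A staircase. The total rise is 1200 mm.

6 identical blocks, each offset up and back from the previous — a staircase. Each step is 200 mm tall and there are 6 of them, so the total rise is 6 × 200 = 1200 mm.


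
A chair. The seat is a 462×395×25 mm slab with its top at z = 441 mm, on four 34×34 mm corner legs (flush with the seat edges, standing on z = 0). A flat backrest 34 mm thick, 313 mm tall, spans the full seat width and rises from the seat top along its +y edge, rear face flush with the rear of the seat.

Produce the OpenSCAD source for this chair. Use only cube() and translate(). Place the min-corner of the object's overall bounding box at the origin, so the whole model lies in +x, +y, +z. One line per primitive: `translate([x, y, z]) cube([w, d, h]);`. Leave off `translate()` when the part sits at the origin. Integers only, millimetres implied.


translate([0, 0, 416]) cube([462, 395, 25]);
cube([34, 34, 416]);
translate([428, 0, 0]) cube([34, 34, 416]);
translate([0, 361, 0]) cube([34, 34, 416]);
translate([428, 361, 0]) cube([34, 34, 416]);
translate([0, 361, 441]) cube([462, 34, 313]);


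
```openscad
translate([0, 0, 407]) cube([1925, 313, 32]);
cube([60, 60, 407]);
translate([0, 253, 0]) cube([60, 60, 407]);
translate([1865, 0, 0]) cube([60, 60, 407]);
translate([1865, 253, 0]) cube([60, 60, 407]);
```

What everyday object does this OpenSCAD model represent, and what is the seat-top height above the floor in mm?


A bench. The seat-top height is 439 mm.

A long slab on four corner posts — a bench. The slab sits at z = 407 with thickness 32, so the top is 407 + 32 = 439 mm.


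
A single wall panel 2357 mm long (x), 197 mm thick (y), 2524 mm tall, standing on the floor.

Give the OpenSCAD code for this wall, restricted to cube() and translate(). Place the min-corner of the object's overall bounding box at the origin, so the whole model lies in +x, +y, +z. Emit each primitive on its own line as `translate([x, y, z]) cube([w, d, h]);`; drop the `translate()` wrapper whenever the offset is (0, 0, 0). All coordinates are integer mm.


cube([2357, 197, 2524]);


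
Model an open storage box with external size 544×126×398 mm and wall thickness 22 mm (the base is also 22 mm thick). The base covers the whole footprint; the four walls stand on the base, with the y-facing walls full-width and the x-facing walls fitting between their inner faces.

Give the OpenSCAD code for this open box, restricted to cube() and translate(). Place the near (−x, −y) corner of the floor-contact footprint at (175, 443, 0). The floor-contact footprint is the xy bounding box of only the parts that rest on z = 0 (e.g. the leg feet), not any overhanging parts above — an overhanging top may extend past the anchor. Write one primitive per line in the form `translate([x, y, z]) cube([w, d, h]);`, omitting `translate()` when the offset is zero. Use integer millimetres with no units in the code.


translate([175, 443, 0]) cube([544, 126, 22]);
translate([175, 443, 22]) cube([544, 22, 376]);
translate([175, 547, 22]) cube([544, 22, 376]);
translate([175, 465, 22]) cube([22, 82, 376]);
translate([697, 465, 22]) cube([22, 82, 376]);


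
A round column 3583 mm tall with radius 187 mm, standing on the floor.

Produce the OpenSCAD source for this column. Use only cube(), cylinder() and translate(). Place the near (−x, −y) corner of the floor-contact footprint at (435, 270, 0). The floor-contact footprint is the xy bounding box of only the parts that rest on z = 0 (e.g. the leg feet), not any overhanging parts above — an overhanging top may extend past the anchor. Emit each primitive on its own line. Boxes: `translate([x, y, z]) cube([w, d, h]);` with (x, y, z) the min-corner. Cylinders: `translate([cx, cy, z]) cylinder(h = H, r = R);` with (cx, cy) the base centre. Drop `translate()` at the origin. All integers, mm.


translate([622, 457, 0]) cylinder(h = 3583, r = 187);


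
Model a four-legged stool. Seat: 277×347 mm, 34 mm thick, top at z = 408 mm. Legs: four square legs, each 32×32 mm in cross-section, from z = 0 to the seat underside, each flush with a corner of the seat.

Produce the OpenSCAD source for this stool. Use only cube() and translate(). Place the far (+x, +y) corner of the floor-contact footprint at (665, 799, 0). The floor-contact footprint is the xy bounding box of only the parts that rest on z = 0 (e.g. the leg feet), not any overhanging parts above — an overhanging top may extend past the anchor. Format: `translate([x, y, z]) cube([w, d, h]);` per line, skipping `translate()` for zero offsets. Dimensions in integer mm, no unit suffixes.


// leg_h = 408 - 34 = 374
translate([388, 452, 374]) cube([277, 347, 34]);
translate([388, 452, 0]) cube([32, 32, 374]);
translate([633, 452, 0]) cube([32, 32, 374]);
translate([388, 767, 0]) cube([32, 32, 374]);
translate([633, 767, 0]) cube([32, 32, 374]);


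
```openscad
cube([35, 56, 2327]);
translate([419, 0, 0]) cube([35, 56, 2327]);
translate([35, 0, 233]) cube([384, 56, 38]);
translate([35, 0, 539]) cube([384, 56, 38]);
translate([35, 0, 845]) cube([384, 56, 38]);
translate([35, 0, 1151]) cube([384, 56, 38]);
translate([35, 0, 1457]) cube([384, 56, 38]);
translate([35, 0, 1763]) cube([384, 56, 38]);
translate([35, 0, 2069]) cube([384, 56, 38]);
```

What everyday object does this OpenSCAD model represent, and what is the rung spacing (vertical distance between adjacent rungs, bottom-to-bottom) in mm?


A ladder. The rung spacing is 306 mm.

Two tall 35×56 posts with 7 short bars between them — a ladder. Adjacent rungs sit at z = 233 and z = 539, so the spacing is 539 − 233 = 306 mm.


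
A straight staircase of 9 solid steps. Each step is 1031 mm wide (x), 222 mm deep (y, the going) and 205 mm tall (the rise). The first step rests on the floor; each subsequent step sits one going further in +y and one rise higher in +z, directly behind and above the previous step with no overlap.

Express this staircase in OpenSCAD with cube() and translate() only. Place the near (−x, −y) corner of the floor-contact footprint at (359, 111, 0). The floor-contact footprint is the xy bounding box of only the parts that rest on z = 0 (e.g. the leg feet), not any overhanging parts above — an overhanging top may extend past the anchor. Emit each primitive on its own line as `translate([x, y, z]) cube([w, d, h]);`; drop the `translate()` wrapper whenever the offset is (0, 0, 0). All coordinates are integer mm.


translate([359, 111, 0]) cube([1031, 222, 205]);
translate([359, 333, 205]) cube([1031, 222, 205]);
translate([359, 555, 410]) cube([1031, 222, 205]);
translate([359, 777, 615]) cube([1031, 222, 205]);
translate([359, 999, 820]) cube([1031, 222, 205]);
translate([359, 1221, 1025]) cube([1031, 222, 205]);
translate([359, 1443, 1230]) cube([1031, 222, 205]);
translate([359, 1665, 1435]) cube([1031, 222, 205]);
translate([359, 1887, 1640]) cube([1031, 222, 205]);


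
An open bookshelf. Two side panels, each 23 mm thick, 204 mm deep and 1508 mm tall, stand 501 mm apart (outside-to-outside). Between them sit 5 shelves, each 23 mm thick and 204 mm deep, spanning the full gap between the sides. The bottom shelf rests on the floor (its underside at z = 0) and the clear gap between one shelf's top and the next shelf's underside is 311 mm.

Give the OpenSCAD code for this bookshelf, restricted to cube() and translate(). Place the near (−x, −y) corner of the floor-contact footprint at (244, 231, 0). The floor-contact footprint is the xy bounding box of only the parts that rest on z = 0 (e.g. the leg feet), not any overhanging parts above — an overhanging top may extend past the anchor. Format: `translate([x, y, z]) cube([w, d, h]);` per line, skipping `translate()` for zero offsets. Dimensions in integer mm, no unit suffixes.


translate([244, 231, 0]) cube([23, 204, 1508]);
translate([722, 231, 0]) cube([23, 204, 1508]);
translate([267, 231, 0]) cube([455, 204, 23]);
translate([267, 231, 334]) cube([455, 204, 23]);
translate([267, 231, 668]) cube([455, 204, 23]);
translate([267, 231, 1002]) cube([455, 204, 23]);
translate([267, 231, 1336]) cube([455, 204, 23]);


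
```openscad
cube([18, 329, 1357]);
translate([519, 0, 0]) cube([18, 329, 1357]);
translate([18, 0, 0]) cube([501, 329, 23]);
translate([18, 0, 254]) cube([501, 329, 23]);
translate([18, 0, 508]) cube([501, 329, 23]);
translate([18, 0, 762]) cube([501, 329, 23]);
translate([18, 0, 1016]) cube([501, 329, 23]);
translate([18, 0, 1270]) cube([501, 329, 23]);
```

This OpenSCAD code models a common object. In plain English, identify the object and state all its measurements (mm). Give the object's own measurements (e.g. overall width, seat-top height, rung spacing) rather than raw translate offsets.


An open bookshelf. Two side panels, each 18 mm thick, 329 mm deep and 1357 mm tall, stand 537 mm apart (outside-to-outside). Between them sit 6 shelves, each 23 mm thick and 329 mm deep, spanning the full gap between the sides. The bottom shelf rests on the floor (its underside at z = 0) and the clear gap between one shelf's top and the next shelf's underside is 231 mm.


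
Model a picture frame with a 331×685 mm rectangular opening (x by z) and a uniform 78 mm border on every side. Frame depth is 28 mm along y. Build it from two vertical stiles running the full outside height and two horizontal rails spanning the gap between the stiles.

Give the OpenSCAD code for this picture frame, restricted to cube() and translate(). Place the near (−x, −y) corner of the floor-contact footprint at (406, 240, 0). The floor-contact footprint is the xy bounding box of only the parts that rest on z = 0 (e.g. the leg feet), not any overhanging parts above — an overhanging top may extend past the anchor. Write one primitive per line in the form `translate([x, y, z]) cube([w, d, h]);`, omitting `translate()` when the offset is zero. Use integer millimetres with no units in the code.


translate([406, 240, 0]) cube([78, 28, 841]);
translate([815, 240, 0]) cube([78, 28, 841]);
translate([484, 240, 0]) cube([331, 28, 78]);
translate([484, 240, 763]) cube([331, 28, 78]);


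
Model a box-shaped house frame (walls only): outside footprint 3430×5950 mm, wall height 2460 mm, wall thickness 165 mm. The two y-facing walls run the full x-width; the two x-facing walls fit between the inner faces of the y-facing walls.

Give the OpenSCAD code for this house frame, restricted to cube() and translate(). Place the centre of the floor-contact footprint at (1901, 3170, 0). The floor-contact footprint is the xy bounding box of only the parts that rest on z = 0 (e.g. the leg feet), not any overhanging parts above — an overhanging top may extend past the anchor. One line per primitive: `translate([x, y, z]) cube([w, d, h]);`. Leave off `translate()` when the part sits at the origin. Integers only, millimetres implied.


translate([186, 195, 0]) cube([3430, 165, 2460]);
translate([186, 5980, 0]) cube([3430, 165, 2460]);
translate([186, 360, 0]) cube([165, 5620, 2460]);
translate([3451, 360, 0]) cube([165, 5620, 2460]);


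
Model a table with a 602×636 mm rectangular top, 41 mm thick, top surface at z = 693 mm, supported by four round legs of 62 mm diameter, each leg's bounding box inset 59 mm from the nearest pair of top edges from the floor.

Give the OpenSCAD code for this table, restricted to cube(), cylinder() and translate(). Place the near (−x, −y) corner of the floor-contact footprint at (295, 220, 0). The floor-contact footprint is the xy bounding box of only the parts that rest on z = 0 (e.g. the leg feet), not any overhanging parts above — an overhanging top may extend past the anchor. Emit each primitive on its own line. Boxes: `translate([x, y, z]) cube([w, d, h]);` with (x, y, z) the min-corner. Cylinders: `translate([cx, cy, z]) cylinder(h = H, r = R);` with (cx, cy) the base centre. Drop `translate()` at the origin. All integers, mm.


// leg_h = 693 - 41 = 652
translate([236, 161, 652]) cube([602, 636, 41]);
translate([326, 251, 0]) cylinder(h = 652, r = 31);
translate([748, 251, 0]) cylinder(h = 652, r = 31);
translate([326, 707, 0]) cylinder(h = 652, r = 31);
translate([748, 707, 0]) cylinder(h = 652, r = 31);


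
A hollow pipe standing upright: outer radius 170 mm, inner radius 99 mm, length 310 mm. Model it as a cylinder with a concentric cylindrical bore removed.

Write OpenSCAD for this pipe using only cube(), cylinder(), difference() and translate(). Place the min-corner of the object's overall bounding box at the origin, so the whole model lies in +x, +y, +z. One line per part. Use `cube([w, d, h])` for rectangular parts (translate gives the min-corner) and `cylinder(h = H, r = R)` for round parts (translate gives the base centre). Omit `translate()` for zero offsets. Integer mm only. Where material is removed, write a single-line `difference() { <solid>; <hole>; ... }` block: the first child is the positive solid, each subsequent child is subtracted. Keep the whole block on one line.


difference() { translate([170, 170, 0]) cylinder(h = 310, r = 170); translate([170, 170, 0]) cylinder(h = 310, r = 99); }


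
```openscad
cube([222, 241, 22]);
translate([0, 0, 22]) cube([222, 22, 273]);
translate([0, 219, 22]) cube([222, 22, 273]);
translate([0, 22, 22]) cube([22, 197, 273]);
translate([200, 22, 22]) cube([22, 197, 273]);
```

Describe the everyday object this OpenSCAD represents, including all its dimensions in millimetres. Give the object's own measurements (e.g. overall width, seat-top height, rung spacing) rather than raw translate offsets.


An open-topped rectangular box: outside dimensions 222×241×295 mm, with a uniform wall and base thickness of 22 mm. The base is a full 222×241 slab on the floor; four walls sit on top of the base. The front and back walls (the −y and +y sides) span the full width; the two side walls fit between them.
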